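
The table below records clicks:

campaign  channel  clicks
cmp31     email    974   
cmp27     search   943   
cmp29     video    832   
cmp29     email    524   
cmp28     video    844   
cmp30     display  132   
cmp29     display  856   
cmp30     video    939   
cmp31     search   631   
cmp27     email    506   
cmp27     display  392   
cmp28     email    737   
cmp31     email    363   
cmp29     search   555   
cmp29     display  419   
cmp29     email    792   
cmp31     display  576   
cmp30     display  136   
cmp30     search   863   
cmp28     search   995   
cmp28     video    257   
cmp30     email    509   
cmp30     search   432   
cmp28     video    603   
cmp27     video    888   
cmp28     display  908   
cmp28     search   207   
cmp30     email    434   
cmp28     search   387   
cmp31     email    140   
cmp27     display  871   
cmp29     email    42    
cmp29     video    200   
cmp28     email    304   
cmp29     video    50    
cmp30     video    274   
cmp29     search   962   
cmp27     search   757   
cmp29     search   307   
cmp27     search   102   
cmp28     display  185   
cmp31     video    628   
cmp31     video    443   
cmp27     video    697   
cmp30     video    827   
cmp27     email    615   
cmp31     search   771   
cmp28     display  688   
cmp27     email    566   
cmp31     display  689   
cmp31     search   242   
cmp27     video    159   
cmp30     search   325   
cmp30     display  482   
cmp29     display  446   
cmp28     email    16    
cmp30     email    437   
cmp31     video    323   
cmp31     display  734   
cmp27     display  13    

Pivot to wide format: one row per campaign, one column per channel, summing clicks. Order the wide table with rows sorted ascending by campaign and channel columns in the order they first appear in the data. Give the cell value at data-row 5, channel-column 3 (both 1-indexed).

With rows sorted ascending by campaign, row 5 is campaign=cmp31. channel columns in first-appearance order: email, search, video, display; column 3 is video.
Long rows with campaign=cmp31, channel=video: 628 + 443 + 323 = 1394.

1394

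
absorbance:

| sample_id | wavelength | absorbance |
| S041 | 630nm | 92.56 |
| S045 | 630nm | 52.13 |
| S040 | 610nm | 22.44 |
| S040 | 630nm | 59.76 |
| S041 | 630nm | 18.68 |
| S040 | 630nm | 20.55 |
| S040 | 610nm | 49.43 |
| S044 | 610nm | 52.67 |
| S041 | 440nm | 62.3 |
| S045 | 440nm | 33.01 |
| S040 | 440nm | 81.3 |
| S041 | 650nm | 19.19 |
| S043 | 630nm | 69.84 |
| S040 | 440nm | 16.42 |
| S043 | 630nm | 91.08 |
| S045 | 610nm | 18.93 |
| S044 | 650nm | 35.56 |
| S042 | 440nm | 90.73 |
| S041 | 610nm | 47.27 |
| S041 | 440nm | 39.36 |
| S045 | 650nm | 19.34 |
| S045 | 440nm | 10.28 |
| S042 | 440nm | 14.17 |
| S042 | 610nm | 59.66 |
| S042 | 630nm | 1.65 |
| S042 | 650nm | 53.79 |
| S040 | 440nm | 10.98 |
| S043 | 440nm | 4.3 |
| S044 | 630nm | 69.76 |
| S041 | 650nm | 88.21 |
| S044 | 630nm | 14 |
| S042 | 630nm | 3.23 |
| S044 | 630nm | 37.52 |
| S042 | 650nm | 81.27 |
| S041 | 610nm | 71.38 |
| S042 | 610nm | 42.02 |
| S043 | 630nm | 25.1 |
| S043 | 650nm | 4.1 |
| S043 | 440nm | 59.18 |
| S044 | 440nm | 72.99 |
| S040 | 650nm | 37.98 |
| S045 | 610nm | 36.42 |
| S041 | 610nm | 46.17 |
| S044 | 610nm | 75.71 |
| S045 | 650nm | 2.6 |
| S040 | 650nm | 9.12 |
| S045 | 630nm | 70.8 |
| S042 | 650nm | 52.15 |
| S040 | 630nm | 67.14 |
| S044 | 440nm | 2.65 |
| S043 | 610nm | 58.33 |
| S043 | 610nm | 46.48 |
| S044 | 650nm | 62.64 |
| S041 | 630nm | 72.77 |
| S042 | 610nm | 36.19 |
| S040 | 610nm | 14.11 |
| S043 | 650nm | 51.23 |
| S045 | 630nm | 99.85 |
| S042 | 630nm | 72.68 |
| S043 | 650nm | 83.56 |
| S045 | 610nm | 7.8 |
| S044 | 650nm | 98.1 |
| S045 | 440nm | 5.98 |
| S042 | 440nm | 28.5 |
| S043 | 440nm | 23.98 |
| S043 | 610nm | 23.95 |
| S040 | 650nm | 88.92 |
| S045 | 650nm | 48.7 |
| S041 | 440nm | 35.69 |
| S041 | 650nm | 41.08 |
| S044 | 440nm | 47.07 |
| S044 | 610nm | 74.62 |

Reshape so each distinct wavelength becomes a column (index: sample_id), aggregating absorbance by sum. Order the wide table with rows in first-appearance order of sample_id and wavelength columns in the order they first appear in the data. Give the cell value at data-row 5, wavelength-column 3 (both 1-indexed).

With rows in first-appearance order of sample_id, row 5 is sample_id=S043. wavelength columns in first-appearance order: 630nm, 610nm, 440nm, 650nm; column 3 is 440nm.
Long rows with sample_id=S043, wavelength=440nm: 4.3 + 59.18 + 23.98 = 87.46.

87.46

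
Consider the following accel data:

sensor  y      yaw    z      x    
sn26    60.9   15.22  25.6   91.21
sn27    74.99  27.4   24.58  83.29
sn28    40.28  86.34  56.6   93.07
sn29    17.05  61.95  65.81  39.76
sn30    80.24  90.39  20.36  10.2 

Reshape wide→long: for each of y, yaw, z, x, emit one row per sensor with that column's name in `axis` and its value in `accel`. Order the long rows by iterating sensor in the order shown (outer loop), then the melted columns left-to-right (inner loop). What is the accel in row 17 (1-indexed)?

20 rows total (5 × 4). Row 17: index ⌊(17-1)/4⌋ = 4 into sensor → sn30; (17-1) mod 4 = 0 into the melted columns → y.
So row 17 is (sn30, y, 80.24); accel = 80.24.

80.24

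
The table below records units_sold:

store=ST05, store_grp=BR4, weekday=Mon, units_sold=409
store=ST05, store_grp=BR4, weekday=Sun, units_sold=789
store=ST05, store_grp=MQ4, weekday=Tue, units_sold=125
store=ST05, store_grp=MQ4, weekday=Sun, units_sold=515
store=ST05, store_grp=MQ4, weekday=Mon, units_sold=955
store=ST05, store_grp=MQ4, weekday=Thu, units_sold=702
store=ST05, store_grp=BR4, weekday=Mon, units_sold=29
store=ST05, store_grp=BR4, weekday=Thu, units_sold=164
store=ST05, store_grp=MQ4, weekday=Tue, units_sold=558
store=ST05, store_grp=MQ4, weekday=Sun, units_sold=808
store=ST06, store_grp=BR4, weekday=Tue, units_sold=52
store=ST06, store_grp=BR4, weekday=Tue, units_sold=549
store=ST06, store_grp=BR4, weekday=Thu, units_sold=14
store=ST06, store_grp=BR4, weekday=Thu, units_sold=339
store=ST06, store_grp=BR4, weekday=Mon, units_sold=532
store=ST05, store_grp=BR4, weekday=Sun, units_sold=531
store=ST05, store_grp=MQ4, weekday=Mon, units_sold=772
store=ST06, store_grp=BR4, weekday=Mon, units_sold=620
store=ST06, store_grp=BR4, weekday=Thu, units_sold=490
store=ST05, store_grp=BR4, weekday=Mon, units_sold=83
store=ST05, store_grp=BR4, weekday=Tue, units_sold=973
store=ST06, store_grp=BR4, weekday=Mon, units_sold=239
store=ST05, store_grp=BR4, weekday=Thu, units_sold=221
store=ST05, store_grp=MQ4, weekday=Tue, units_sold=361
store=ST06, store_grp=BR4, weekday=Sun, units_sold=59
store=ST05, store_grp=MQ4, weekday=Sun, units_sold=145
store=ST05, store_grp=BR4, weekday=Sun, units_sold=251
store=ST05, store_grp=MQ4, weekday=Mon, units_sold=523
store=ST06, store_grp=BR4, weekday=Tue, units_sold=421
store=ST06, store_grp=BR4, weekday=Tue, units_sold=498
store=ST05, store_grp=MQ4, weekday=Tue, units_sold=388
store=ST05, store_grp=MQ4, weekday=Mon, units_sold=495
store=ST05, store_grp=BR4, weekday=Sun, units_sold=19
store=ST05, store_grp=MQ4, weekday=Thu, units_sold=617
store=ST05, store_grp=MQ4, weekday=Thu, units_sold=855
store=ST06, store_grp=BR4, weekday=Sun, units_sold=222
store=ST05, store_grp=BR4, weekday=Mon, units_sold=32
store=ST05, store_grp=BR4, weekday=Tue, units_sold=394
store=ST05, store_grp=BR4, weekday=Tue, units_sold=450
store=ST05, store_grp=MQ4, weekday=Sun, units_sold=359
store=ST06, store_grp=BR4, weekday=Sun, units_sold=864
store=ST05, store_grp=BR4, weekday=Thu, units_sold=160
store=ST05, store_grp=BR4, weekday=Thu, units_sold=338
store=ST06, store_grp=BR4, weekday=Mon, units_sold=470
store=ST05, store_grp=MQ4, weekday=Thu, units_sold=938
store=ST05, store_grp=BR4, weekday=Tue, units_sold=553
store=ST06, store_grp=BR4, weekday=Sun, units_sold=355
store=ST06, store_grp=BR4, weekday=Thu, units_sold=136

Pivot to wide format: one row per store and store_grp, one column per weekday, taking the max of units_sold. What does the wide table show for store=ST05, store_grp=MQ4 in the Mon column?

Rows with store=ST05, store_grp=MQ4 and weekday=Mon: units_sold values are 955, 772, 523, 495.
max(955, 772, 523, 495) = 955.

955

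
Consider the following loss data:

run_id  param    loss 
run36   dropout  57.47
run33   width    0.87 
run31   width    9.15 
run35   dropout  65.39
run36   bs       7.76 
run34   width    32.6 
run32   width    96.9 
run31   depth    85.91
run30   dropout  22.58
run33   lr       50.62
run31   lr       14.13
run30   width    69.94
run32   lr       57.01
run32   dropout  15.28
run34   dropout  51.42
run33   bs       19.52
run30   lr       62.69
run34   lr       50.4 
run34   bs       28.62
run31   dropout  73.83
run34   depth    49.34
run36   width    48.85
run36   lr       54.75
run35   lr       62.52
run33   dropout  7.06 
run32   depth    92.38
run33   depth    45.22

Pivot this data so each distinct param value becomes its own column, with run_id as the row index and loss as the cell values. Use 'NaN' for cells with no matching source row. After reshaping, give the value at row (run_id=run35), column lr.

The long row with run_id=run35, param=lr has loss=62.52.

62.52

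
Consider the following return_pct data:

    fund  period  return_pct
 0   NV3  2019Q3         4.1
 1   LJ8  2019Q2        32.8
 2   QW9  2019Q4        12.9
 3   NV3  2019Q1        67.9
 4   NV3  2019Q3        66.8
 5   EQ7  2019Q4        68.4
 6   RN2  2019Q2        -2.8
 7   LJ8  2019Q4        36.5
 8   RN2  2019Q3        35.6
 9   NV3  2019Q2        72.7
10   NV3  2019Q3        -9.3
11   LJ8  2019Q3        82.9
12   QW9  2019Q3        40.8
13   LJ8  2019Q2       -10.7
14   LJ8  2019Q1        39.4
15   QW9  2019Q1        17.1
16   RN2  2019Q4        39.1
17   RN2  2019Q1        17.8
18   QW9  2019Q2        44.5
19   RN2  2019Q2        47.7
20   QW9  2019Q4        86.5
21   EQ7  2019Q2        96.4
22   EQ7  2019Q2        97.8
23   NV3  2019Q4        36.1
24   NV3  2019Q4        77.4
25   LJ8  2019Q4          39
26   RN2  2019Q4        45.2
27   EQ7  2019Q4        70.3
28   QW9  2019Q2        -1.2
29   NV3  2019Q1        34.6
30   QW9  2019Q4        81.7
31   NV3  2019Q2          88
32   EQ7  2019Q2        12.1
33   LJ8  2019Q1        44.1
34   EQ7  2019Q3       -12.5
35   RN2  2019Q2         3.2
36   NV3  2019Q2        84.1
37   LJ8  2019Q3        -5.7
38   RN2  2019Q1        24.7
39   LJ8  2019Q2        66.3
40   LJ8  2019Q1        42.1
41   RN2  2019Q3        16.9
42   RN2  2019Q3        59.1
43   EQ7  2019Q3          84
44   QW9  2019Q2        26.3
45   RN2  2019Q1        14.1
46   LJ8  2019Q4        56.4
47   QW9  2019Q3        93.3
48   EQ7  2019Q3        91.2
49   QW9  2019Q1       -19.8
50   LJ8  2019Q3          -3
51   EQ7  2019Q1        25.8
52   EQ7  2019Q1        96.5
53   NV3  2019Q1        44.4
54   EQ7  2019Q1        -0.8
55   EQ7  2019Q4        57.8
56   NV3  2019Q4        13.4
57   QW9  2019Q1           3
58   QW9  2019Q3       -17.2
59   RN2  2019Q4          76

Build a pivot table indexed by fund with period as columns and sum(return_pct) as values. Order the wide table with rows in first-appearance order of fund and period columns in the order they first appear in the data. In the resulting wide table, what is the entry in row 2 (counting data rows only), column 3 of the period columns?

With rows in first-appearance order of fund, row 2 is fund=LJ8. period columns in first-appearance order: 2019Q3, 2019Q2, 2019Q4, 2019Q1; column 3 is 2019Q4.
Long rows with fund=LJ8, period=2019Q4: 36.5 + 39 + 56.4 = 131.9.

131.9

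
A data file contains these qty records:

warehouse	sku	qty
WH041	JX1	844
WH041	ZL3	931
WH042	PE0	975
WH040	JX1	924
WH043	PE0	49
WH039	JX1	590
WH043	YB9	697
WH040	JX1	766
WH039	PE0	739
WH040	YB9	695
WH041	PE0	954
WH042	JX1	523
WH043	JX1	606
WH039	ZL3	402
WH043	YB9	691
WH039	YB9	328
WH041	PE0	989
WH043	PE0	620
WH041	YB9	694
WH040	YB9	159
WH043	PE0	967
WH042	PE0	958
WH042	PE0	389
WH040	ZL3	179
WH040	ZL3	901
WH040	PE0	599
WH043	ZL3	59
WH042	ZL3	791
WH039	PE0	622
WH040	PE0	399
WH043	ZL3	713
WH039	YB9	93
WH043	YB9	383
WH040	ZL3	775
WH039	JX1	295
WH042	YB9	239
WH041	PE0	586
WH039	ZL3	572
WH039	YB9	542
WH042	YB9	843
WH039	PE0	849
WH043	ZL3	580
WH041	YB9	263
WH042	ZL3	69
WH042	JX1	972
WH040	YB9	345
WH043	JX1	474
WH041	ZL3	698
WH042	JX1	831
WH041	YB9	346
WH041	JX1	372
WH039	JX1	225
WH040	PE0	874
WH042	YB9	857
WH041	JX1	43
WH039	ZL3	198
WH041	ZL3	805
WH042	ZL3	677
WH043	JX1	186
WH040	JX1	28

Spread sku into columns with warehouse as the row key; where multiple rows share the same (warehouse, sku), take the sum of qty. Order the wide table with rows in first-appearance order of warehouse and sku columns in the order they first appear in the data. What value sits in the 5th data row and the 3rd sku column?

With rows in first-appearance order of warehouse, row 5 is warehouse=WH039. sku columns in first-appearance order: JX1, ZL3, PE0, YB9; column 3 is PE0.
Long rows with warehouse=WH039, sku=PE0: 739 + 622 + 849 = 2210.

2210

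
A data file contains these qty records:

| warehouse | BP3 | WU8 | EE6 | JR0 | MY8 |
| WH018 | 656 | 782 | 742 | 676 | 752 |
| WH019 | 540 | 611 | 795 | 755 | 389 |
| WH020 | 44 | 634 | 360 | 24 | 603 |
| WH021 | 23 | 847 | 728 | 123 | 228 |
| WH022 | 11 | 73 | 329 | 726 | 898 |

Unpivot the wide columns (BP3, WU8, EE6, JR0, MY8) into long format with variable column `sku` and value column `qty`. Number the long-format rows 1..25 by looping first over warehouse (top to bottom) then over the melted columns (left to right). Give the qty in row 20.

228

25 rows total (5 × 5). Row 20: index ⌊(20-1)/5⌋ = 3 into warehouse → WH021; (20-1) mod 5 = 4 into the melted columns → MY8.
So row 20 is (WH021, MY8, 228); qty = 228.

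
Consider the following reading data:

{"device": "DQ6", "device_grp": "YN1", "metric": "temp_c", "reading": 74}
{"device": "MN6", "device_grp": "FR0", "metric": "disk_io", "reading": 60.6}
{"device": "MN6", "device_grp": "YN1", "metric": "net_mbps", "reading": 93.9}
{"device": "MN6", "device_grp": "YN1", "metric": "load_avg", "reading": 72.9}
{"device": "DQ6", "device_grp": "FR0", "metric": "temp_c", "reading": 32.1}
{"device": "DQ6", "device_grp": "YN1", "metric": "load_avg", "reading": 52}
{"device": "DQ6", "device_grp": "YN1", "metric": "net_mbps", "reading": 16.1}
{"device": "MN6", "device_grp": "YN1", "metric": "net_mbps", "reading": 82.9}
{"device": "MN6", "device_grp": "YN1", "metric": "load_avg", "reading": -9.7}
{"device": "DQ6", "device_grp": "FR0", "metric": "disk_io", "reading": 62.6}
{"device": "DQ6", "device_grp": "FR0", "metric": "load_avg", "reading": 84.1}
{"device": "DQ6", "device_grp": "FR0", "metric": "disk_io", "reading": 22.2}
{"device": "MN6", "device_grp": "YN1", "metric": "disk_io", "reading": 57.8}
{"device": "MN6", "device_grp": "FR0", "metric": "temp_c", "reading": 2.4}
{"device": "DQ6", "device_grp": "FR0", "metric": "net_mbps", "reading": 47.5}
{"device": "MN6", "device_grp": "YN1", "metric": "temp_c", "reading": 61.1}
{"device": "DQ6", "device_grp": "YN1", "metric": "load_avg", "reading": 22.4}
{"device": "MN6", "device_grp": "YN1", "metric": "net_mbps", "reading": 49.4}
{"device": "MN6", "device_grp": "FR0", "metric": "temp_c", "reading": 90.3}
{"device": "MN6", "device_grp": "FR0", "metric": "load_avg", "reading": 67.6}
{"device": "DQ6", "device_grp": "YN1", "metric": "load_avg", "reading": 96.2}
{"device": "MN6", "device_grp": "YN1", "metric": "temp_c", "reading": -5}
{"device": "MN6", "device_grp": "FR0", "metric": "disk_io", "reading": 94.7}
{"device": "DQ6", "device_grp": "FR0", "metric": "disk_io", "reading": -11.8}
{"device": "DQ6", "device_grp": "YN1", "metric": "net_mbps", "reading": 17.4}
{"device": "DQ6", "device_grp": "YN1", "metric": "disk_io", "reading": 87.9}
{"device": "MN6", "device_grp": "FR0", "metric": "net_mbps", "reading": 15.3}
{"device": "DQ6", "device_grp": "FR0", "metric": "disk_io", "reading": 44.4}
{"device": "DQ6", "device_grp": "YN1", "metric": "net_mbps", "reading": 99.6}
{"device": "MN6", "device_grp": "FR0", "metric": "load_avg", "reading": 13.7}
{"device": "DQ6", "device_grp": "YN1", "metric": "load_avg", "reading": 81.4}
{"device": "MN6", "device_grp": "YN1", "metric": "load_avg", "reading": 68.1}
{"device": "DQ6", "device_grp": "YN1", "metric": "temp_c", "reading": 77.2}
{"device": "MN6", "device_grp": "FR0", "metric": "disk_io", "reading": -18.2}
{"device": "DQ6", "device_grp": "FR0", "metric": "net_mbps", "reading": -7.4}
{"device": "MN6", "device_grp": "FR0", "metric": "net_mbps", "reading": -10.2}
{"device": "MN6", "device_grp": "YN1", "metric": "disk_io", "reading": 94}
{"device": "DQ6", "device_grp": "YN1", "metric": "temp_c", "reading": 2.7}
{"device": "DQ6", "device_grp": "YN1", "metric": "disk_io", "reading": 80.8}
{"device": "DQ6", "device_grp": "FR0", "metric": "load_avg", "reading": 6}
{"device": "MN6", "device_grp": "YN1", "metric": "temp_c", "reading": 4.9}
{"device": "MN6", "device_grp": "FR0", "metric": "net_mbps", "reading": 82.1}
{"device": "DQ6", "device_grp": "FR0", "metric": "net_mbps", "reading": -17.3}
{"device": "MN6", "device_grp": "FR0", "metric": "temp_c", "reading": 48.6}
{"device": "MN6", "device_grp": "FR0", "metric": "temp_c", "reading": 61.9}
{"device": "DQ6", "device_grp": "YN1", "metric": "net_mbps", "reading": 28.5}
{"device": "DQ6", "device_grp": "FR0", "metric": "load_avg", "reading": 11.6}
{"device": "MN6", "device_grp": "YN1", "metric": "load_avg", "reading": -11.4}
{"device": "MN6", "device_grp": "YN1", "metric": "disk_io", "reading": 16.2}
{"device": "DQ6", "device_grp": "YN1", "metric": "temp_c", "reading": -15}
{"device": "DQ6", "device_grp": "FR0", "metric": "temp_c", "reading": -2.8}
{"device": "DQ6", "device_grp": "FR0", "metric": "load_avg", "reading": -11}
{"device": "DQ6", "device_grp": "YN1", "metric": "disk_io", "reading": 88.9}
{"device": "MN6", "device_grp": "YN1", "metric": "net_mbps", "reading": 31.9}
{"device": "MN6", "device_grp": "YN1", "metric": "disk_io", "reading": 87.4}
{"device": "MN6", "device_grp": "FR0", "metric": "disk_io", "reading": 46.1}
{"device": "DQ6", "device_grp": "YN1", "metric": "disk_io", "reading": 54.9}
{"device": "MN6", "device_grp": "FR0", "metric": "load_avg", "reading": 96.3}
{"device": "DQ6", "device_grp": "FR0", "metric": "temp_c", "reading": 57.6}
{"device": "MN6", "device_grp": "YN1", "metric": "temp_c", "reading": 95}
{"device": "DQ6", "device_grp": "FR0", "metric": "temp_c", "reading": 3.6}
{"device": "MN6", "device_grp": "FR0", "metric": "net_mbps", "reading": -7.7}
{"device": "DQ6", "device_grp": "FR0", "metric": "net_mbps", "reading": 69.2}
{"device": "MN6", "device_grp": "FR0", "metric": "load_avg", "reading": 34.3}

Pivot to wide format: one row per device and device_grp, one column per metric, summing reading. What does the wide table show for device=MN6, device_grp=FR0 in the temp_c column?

Rows with device=MN6, device_grp=FR0 and metric=temp_c: reading values are 2.4, 90.3, 48.6, 61.9.
2.4 + 90.3 + 48.6 + 61.9 = 203.2.

203.2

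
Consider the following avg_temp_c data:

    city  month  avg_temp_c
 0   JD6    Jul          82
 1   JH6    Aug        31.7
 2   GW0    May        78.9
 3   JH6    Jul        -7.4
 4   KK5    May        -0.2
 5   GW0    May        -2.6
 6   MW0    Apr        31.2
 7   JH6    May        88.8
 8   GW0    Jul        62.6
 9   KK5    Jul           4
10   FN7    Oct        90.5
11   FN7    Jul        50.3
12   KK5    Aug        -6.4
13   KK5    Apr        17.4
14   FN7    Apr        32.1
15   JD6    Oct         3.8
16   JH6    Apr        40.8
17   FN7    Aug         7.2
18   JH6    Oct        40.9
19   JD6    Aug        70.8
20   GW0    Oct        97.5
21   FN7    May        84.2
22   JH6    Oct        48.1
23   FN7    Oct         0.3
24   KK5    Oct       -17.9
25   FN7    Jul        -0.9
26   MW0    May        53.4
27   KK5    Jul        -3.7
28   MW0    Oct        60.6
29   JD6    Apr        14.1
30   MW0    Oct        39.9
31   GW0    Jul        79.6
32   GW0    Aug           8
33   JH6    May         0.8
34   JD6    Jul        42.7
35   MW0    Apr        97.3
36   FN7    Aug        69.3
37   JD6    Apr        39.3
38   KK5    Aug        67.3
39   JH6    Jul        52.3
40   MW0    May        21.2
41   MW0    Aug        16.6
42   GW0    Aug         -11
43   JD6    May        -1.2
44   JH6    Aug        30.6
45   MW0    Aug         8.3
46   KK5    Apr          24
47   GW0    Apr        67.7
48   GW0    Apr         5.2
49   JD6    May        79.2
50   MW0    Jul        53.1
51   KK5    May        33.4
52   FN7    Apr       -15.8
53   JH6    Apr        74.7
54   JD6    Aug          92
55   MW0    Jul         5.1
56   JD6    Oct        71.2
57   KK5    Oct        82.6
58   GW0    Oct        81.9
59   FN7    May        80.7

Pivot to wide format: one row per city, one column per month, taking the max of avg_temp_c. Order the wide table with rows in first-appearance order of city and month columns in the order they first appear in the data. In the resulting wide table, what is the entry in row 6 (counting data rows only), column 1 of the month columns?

50.3

With rows in first-appearance order of city, row 6 is city=FN7. month columns in first-appearance order: Jul, Aug, May, Apr, Oct; column 1 is Jul.
Long rows with city=FN7, month=Jul: max(50.3, -0.9) = 50.3.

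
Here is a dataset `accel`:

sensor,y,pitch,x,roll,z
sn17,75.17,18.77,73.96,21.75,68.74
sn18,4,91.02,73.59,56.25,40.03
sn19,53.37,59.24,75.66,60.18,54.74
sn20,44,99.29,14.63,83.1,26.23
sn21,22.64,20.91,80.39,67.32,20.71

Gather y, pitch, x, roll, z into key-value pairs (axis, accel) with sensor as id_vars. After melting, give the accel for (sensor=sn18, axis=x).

73.59

Unpivoting turns each (sensor, wide-column) pair into one long row.
The wide cell at row sn18, column x holds 73.59, so the long row (sn18, x) has accel=73.59.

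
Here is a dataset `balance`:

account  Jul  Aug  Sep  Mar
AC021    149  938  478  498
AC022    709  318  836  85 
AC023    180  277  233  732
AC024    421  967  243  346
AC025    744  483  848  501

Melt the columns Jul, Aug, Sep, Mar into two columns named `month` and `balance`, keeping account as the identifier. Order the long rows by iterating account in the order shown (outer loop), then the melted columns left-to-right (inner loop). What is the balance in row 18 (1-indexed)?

20 rows total (5 × 4). Row 18: index ⌊(18-1)/4⌋ = 4 into account → AC025; (18-1) mod 4 = 1 into the melted columns → Aug.
So row 18 is (AC025, Aug, 483); balance = 483.

483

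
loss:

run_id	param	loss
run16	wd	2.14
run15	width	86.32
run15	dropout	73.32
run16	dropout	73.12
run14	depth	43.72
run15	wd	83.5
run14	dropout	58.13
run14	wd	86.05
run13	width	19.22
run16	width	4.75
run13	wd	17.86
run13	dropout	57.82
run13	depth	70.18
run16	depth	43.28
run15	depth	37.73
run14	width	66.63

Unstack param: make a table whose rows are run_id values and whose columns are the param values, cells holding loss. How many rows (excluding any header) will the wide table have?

4

4 distinct run_id values → 4 rows.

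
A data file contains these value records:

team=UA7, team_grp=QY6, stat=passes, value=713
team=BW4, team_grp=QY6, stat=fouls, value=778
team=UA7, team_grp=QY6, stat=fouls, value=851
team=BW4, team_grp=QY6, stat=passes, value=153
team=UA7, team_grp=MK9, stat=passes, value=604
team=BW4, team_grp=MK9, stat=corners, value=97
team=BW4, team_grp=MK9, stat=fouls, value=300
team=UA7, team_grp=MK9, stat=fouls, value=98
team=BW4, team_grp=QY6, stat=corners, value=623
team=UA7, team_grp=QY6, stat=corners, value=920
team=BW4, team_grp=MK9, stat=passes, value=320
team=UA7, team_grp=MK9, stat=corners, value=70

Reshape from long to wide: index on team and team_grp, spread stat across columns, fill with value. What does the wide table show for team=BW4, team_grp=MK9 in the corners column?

97

Wide layout: rows indexed by team and team_grp, columns are the 3 distinct stat values (passes, fouls, corners).
Cell (team=BW4, team_grp=MK9, stat=corners) draws from the long row where team=BW4, team_grp=MK9 and stat=corners, which has value=97.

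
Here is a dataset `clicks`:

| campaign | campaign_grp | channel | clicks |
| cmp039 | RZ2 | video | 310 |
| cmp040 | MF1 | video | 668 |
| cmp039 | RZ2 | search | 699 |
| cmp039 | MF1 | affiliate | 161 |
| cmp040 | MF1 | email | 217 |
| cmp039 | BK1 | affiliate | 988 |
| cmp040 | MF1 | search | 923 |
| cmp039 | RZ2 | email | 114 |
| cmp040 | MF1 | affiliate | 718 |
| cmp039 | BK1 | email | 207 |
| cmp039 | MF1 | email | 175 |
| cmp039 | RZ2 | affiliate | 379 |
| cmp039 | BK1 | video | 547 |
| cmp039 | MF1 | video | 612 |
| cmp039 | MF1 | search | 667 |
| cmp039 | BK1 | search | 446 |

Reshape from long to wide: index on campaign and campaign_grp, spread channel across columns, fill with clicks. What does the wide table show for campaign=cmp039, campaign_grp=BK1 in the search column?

446

Wide layout: rows indexed by campaign and campaign_grp, columns are the 4 distinct channel values (video, search, affiliate, email).
Cell (campaign=cmp039, campaign_grp=BK1, channel=search) draws from the long row where campaign=cmp039, campaign_grp=BK1 and channel=search, which has clicks=446.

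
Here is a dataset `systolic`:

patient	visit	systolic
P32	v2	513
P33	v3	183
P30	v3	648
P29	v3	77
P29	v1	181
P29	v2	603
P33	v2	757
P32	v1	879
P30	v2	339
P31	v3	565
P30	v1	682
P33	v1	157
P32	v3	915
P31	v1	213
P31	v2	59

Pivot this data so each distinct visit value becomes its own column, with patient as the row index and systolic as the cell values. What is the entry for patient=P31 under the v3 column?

Wide layout: rows indexed by patient, columns are the 3 distinct visit values (v2, v3, v1).
Cell (patient=P31, visit=v3) draws from the long row where patient=P31 and visit=v3, which has systolic=565.

565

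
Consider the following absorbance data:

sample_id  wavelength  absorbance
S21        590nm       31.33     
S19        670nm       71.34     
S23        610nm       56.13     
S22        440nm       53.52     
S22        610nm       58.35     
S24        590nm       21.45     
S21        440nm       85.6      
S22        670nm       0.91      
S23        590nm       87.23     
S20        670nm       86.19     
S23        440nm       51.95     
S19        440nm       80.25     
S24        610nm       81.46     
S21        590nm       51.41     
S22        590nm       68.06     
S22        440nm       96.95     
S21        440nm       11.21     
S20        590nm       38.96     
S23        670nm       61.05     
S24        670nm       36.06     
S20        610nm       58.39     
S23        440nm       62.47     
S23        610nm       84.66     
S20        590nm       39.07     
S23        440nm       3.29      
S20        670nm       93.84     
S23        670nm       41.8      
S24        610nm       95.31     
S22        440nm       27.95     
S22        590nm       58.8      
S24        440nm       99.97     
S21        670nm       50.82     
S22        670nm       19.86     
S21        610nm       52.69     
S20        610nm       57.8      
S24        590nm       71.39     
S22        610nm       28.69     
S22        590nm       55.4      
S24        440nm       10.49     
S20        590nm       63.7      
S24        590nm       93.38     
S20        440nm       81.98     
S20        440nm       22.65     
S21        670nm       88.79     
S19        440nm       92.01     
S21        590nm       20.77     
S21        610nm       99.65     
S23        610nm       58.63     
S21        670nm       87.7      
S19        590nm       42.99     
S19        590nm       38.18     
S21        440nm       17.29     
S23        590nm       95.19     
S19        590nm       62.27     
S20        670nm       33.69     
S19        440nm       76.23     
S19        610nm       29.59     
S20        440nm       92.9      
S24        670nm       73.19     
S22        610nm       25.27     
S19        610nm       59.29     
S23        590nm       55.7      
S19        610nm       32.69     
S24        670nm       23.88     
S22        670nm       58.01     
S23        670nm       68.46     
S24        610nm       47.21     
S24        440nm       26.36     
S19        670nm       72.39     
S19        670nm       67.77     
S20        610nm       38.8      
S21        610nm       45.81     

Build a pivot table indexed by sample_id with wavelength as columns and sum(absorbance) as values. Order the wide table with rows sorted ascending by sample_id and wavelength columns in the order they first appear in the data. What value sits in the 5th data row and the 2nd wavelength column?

171.31

With rows sorted ascending by sample_id, row 5 is sample_id=S23. wavelength columns in first-appearance order: 590nm, 670nm, 610nm, 440nm; column 2 is 670nm.
Long rows with sample_id=S23, wavelength=670nm: 61.05 + 41.8 + 68.46 = 171.31.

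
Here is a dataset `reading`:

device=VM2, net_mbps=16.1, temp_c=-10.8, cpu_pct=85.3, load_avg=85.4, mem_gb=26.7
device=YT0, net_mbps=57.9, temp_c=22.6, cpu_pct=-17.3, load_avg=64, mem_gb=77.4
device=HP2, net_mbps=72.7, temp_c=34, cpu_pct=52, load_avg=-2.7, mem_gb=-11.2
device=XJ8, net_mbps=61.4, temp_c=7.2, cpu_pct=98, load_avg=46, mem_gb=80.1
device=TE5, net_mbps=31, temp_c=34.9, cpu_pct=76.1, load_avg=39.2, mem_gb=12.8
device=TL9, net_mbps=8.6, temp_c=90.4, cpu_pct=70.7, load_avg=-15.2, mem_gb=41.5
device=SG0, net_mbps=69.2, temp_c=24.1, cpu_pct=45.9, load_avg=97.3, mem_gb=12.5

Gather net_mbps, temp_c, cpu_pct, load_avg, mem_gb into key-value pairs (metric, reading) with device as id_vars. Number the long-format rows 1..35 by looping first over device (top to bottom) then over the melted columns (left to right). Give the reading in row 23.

76.1

35 rows total (7 × 5). Row 23: index ⌊(23-1)/5⌋ = 4 into device → TE5; (23-1) mod 5 = 2 into the melted columns → cpu_pct.
So row 23 is (TE5, cpu_pct, 76.1); reading = 76.1.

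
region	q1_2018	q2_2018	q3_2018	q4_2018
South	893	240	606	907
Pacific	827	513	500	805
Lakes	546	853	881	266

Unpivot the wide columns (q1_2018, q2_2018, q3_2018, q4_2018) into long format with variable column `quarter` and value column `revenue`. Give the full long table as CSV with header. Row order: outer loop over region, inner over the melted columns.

region,quarter,revenue
South,q1_2018,893
South,q2_2018,240
South,q3_2018,606
South,q4_2018,907
Pacific,q1_2018,827
Pacific,q2_2018,513
Pacific,q3_2018,500
Pacific,q4_2018,805
Lakes,q1_2018,546
Lakes,q2_2018,853
Lakes,q3_2018,881
Lakes,q4_2018,266

Each (region, column) pair becomes one row: 3 × 4 = 12 rows.
For example, (South, q1_2018) → revenue=893.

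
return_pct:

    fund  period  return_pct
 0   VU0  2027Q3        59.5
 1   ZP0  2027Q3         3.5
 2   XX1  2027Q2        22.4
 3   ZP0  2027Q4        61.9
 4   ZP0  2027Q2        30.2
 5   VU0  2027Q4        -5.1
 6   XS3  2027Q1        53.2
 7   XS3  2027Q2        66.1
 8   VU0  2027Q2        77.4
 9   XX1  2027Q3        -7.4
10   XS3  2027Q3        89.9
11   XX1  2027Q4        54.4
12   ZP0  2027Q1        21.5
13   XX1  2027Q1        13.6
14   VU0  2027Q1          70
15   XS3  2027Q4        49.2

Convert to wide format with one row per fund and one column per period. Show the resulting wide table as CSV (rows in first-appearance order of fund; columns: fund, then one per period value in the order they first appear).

fund,2027Q3,2027Q2,2027Q4,2027Q1
VU0,59.5,77.4,-5.1,70
ZP0,3.5,30.2,61.9,21.5
XX1,-7.4,22.4,54.4,13.6
XS3,89.9,66.1,49.2,53.2

Columns: fund plus the 4 distinct period values (2027Q3, 2027Q2, 2027Q4, 2027Q1).
For example, row VU0 column 2027Q3 takes return_pct=59.5 from the long row (VU0, 2027Q3).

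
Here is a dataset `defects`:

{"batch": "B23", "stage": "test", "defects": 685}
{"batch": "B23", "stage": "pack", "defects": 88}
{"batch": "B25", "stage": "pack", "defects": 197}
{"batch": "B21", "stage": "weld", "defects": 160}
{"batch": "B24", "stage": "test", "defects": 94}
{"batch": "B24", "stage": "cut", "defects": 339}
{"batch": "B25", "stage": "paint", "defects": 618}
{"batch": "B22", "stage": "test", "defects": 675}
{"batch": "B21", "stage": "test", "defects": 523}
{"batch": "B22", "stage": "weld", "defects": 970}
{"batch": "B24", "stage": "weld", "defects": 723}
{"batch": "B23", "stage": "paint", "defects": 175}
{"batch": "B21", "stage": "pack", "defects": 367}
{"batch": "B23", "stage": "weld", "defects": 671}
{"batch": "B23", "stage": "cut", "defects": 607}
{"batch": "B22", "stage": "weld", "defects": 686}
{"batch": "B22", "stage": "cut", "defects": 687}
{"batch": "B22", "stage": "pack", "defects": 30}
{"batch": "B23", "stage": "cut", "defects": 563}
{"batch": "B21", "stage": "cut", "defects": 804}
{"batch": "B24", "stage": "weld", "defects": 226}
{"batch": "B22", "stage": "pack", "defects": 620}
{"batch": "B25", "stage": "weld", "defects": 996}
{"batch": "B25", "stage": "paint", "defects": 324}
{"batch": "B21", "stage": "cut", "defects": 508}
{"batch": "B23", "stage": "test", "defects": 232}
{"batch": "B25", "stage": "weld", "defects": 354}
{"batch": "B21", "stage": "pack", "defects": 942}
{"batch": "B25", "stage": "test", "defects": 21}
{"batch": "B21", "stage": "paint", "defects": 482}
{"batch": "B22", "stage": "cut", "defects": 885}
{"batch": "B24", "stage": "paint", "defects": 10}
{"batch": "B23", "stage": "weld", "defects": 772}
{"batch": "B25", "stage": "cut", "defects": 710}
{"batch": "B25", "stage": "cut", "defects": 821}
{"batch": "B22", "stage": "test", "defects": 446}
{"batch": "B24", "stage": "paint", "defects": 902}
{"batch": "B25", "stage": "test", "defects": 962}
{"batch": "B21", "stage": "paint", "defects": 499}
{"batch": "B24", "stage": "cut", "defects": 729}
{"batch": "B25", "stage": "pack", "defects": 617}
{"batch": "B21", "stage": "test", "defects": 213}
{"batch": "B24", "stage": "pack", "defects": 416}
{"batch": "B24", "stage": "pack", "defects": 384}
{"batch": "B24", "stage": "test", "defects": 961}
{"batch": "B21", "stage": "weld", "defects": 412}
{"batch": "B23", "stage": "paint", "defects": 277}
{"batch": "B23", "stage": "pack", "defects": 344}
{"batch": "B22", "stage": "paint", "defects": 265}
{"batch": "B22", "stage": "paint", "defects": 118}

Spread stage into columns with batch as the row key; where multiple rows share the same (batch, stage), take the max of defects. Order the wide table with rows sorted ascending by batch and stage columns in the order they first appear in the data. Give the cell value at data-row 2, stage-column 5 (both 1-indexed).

With rows sorted ascending by batch, row 2 is batch=B22. stage columns in first-appearance order: test, pack, weld, cut, paint; column 5 is paint.
Long rows with batch=B22, stage=paint: max(265, 118) = 265.

265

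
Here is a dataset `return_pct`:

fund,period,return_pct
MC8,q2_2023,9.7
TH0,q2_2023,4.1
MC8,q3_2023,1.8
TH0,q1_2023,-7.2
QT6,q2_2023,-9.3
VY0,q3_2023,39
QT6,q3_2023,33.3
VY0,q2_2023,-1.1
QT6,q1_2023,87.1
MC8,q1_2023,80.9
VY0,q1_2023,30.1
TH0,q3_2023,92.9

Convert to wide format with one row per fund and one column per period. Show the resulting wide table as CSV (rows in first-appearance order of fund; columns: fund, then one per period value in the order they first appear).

fund,q2_2023,q3_2023,q1_2023
MC8,9.7,1.8,80.9
TH0,4.1,92.9,-7.2
QT6,-9.3,33.3,87.1
VY0,-1.1,39,30.1

Columns: fund plus the 3 distinct period values (q2_2023, q3_2023, q1_2023).
For example, row MC8 column q2_2023 takes return_pct=9.7 from the long row (MC8, q2_2023).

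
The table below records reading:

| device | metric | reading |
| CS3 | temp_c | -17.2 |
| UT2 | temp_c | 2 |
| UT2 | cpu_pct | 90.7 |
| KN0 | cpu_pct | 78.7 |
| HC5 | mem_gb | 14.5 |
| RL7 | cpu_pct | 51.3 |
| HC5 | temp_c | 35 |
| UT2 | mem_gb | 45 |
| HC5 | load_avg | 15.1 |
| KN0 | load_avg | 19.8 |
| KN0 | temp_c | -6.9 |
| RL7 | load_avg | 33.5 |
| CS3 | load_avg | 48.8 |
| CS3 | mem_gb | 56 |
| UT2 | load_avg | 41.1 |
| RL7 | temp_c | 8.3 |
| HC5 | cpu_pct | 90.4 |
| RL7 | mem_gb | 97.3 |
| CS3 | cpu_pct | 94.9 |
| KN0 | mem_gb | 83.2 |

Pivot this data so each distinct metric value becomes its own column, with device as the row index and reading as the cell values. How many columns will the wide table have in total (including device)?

5

1 column for device plus 4 distinct metric values → 5 columns.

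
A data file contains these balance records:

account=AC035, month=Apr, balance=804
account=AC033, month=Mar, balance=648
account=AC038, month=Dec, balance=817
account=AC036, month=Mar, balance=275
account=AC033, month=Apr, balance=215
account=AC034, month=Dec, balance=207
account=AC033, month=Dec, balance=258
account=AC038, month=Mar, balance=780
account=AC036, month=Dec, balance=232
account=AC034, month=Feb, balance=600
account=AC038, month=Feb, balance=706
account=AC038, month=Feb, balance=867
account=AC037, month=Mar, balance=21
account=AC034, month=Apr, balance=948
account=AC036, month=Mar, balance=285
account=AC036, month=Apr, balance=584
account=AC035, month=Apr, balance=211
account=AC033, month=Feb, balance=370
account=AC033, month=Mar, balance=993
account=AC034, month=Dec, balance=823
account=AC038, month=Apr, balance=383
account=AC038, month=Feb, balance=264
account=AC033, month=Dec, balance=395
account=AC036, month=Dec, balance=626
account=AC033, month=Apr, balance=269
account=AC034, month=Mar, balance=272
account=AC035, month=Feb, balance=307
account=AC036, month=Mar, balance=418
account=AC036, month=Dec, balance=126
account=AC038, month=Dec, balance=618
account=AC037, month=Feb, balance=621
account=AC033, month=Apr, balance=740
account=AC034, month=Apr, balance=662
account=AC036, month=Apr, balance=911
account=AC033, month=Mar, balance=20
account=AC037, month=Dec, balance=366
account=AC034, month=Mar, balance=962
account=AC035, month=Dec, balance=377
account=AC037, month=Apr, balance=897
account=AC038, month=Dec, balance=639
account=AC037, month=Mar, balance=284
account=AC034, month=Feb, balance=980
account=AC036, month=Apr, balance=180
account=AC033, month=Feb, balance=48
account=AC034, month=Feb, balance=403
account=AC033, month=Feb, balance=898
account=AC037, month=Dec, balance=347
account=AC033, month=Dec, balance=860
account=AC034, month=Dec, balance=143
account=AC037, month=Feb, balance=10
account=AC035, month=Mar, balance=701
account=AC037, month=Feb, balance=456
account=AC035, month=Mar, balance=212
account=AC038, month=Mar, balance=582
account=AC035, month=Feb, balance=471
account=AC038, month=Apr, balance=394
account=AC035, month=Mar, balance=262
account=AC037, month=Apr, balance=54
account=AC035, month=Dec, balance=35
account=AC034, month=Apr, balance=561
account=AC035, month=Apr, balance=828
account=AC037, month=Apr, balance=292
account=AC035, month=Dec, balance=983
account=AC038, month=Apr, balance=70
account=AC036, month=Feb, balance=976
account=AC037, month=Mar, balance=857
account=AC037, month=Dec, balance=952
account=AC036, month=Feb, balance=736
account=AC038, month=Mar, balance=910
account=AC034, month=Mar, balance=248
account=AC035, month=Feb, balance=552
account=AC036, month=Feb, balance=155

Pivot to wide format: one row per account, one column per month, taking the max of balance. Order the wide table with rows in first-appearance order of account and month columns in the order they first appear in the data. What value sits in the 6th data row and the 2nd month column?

857

With rows in first-appearance order of account, row 6 is account=AC037. month columns in first-appearance order: Apr, Mar, Dec, Feb; column 2 is Mar.
Long rows with account=AC037, month=Mar: max(21, 284, 857) = 857.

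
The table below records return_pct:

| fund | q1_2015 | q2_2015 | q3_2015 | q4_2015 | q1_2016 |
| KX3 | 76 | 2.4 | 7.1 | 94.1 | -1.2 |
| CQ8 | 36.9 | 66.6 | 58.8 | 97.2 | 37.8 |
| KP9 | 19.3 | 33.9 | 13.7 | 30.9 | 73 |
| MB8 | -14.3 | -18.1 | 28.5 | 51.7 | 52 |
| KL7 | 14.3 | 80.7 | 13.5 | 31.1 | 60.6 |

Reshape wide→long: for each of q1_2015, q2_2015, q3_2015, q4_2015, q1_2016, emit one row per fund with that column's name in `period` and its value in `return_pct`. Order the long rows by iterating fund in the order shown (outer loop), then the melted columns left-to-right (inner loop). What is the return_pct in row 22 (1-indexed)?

25 rows total (5 × 5). Row 22: index ⌊(22-1)/5⌋ = 4 into fund → KL7; (22-1) mod 5 = 1 into the melted columns → q2_2015.
So row 22 is (KL7, q2_2015, 80.7); return_pct = 80.7.

80.7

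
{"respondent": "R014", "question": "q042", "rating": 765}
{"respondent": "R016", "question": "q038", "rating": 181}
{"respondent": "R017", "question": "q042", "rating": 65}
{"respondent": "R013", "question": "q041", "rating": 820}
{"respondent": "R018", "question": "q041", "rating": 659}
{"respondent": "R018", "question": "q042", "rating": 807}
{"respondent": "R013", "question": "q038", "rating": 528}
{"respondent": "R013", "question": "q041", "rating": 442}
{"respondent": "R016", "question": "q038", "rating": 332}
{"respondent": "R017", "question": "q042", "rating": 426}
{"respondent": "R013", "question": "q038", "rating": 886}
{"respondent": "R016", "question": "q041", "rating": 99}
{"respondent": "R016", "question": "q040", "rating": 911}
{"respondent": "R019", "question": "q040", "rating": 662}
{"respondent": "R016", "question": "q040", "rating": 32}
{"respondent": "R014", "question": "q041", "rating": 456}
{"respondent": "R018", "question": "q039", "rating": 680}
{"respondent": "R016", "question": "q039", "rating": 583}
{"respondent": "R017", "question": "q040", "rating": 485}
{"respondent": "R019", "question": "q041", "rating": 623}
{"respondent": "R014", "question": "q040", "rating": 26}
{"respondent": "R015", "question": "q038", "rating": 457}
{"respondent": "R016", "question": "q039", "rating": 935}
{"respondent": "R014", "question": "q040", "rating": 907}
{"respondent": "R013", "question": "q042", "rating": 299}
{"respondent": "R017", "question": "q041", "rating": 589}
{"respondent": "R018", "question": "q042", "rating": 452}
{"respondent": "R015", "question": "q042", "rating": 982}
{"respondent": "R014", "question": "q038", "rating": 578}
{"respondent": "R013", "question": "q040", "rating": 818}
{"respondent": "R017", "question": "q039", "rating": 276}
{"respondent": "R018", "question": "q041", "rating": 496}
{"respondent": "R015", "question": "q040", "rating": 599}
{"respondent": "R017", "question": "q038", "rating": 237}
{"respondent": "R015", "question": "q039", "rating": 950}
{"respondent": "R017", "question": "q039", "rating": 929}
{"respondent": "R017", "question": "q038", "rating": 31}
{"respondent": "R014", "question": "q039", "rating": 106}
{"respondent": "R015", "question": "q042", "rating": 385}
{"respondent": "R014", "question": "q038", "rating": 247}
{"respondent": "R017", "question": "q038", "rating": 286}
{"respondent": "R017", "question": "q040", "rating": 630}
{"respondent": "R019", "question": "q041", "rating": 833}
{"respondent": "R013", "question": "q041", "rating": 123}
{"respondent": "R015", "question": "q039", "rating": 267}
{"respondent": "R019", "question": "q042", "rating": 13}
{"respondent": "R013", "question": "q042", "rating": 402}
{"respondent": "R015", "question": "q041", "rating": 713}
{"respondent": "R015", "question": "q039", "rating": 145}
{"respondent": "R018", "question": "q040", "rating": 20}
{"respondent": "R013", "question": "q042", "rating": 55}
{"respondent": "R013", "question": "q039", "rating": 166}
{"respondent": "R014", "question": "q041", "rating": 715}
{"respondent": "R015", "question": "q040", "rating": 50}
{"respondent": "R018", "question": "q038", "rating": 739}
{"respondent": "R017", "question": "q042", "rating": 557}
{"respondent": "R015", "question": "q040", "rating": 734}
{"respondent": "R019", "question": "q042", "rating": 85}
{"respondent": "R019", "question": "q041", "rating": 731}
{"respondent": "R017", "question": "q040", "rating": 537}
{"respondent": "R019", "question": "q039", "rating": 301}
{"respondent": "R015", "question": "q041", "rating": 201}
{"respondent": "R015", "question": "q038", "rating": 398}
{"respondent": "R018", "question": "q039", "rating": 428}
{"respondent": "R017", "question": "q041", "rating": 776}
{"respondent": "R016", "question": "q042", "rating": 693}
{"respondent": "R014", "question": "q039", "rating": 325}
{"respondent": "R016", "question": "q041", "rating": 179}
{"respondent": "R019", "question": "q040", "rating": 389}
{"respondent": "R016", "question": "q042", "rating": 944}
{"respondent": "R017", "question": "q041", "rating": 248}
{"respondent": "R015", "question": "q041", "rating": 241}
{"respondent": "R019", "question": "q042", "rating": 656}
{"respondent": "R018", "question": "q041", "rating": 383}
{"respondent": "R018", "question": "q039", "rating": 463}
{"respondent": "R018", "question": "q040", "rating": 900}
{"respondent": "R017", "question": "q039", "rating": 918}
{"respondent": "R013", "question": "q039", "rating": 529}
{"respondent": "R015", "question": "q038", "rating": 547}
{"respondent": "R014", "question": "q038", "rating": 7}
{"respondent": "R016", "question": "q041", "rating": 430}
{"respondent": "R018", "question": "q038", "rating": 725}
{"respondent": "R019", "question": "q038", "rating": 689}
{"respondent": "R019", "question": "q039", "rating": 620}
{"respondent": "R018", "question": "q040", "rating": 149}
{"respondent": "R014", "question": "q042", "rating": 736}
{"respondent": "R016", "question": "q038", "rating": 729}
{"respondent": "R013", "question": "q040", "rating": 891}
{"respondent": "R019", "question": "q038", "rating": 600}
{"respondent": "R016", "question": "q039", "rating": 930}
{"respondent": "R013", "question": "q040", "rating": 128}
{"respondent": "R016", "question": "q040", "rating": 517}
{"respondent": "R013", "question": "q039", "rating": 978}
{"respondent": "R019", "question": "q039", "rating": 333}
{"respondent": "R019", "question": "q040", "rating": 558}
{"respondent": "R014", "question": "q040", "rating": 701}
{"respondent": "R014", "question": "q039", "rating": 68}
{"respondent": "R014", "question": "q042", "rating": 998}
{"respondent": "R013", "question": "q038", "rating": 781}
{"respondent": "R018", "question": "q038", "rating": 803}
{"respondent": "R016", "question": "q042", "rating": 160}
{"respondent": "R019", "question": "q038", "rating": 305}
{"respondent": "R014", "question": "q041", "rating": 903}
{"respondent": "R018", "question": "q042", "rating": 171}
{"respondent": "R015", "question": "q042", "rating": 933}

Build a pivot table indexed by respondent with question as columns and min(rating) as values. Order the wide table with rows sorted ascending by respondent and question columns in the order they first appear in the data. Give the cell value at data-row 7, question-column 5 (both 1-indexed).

301

With rows sorted ascending by respondent, row 7 is respondent=R019. question columns in first-appearance order: q042, q038, q041, q040, q039; column 5 is q039.
Long rows with respondent=R019, question=q039: min(301, 620, 333) = 301.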